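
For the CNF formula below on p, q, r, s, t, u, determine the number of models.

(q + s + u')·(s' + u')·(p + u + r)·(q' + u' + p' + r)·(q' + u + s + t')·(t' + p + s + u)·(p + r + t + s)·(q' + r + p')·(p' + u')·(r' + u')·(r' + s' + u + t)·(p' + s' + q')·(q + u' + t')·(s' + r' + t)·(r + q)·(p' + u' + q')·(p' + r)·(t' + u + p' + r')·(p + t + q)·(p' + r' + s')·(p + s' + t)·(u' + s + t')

5

There are 2^6 = 64 truth assignments over (p, q, r, s, t, u).
Split on r. With r = 1, the clauses containing r are satisfied and r' drops from the rest; 5 of the 2^5 = 32 assignments to the other variables satisfy what remains.
With r = 0, by the same count on the reduced clause set, 0 assignments work.
(One model: p=F, q=F, r=T, s=T, t=T, u=F.)
Total: 5 + 0 = 5.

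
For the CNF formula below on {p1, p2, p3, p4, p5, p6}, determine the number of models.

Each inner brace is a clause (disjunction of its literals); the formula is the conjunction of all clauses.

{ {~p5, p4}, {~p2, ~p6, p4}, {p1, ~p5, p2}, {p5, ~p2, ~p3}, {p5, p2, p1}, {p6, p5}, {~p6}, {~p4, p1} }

There are 2^6 = 64 truth assignments over (p1, p2, p3, p4, p5, p6).
Split on p3. With p3 = 1, the clauses containing p3 are satisfied and ~p3 drops from the rest; 2 of the 2^5 = 32 assignments to the other variables satisfy what remains.
With p3 = 0, by the same count on the reduced clause set, 2 assignments work.
(One model: p1=T, p2=F, p3=F, p4=T, p5=T, p6=F.)
Total: 2 + 2 = 4.

4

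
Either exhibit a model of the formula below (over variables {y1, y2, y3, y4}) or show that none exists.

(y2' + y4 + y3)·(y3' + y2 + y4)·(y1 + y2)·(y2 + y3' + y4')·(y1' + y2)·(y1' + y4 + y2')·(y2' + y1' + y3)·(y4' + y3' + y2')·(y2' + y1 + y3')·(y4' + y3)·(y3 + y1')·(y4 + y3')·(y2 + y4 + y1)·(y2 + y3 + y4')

UNSATISFIABLE

Case y1 = 1:
From the singleton clause (y2), y2 = 1.
From the singleton clause (y4), y4 = 1.
From the singleton clause (y3), y3 = 1.
But (y3') is also a unit clause — contradiction.
That branch fails; take y1 = 0 instead.
From the singleton clause (y2), y2 = 1.
From the singleton clause (y3'), y3 = 0.
From the singleton clause (y4), y4 = 1.
But (y4') is also a unit clause — contradiction.
Both values of y1 lead to a conflict.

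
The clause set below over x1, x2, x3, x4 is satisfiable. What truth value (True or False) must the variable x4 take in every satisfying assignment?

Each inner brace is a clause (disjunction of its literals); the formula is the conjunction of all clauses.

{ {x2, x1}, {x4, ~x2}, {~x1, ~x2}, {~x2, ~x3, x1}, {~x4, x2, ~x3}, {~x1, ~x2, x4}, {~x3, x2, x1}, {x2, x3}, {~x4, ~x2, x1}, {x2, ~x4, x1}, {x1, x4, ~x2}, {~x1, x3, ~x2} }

False

Suppose x4 = 1.
Try x2 = 1.
Unit clause (~x1) forces x1 = 0.
That conflicts with the unit clause (x1).
That branch fails; take x2 = 0 instead.
Unit clause (x1) forces x1 = 1.
Unit clause (~x3) forces x3 = 0.
That conflicts with the unit clause (x3).
Both values of x2 lead to a conflict.
So every satisfying assignment has x4 = False.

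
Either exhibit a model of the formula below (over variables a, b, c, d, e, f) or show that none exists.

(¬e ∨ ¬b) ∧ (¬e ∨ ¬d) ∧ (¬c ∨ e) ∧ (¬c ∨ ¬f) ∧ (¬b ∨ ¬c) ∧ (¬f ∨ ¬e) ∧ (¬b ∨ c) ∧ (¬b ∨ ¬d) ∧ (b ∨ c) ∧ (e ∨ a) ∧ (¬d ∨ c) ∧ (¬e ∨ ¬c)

Case e = False:
(¬c) alone gives c = False.
(¬b) alone gives b = False.
Now (b) is unsatisfied and unit — conflict.
That branch fails; take e = True instead.
(¬b) alone gives b = False.
(¬d) alone gives d = False.
(¬f) alone gives f = False.
(c) alone gives c = True.
Now (¬c) is unsatisfied and unit — conflict.
Either choice for e ends in contradiction.

UNSATISFIABLE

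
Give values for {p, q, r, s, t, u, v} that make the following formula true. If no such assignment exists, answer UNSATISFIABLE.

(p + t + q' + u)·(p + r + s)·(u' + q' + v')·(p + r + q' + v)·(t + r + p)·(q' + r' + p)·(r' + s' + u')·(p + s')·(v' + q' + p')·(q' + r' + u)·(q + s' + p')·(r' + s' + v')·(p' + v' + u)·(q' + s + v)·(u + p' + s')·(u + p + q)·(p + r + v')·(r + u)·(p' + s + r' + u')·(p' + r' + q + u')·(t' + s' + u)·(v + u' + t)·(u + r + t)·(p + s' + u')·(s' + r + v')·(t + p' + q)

Branch on p: set p = 1.
Branch on v: set v = 0.
Branch on q: set q = 0.
The clause (s') is unit, so s = 0.
The clause (t) is unit, so t = 1.
Branch on r: set r = 0.
The clause (u) is unit, so u = 1.
All clauses are satisfied.

p: 1, q: 0, r: 0, s: 0, t: 1, u: 1, v: 0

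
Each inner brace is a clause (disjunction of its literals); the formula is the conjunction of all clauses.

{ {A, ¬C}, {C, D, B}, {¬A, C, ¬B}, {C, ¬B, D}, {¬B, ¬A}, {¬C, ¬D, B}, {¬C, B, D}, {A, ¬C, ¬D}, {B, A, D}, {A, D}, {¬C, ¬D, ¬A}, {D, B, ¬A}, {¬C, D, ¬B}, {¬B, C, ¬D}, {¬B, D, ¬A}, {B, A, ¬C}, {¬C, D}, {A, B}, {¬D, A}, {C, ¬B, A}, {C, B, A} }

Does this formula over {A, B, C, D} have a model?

Yes

Case A = True:
(¬B) alone gives B = False.
(D) alone gives D = True.
(¬C) alone gives C = False.
Every clause now holds.
A satisfying assignment: A: True, B: False, C: False, D: True.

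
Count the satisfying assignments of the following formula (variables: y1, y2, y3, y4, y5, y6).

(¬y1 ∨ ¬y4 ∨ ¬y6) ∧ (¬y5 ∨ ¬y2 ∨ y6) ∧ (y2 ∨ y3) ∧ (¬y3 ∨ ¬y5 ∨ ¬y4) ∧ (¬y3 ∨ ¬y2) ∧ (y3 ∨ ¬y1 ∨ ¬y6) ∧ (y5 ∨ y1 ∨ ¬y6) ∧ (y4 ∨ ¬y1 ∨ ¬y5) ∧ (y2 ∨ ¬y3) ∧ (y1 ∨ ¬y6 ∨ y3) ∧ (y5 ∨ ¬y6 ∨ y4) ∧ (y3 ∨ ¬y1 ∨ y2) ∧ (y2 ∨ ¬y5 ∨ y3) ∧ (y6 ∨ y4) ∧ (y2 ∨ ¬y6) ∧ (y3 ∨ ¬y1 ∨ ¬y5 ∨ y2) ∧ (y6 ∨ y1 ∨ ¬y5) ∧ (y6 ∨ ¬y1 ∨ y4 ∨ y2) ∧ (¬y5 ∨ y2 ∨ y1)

There are 2^6 = 64 truth assignments over (y1, y2, y3, y4, y5, y6).
Split on y2. With y2 = True, the clauses containing y2 are satisfied and ¬y2 drops from the rest; 2 of the 2^5 = 32 assignments to the other variables satisfy what remains.
With y2 = False, by the same count on the reduced clause set, 0 assignments work.
(One model: y1=F, y2=T, y3=F, y4=T, y5=F, y6=F.)
Total: 2 + 0 = 2.

2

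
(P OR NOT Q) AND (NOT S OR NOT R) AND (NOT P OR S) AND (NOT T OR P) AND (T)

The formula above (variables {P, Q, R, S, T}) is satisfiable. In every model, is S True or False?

Suppose S = false.
From the singleton clause (NOT P), P = false.
From the singleton clause (NOT Q), Q = false.
From the singleton clause (NOT T), T = false.
That conflicts with the unit clause (T).
So every satisfying assignment has S = True.

True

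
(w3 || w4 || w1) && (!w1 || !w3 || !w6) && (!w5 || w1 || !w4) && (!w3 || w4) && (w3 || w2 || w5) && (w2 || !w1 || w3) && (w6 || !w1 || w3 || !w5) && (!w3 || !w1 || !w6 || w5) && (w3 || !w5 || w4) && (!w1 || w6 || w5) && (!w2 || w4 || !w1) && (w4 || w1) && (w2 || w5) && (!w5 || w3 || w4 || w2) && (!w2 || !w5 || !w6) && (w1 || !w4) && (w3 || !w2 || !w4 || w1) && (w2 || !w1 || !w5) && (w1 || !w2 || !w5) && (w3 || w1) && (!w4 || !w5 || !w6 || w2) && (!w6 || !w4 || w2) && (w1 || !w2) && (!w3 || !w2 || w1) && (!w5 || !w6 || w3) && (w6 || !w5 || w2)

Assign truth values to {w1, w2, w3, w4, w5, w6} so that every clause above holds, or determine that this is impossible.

w1 ↦ true; w2 ↦ true; w3 ↦ false; w4 ↦ true; w5 ↦ false; w6 ↦ true

Try w3 = false.
The clause (w1) is unit, so w1 = true.
The clause (w2) is unit, so w2 = true.
The clause (w4) is unit, so w4 = true.
Try w6 = true.
The clause (!w5) is unit, so w5 = false.
Every clause now holds.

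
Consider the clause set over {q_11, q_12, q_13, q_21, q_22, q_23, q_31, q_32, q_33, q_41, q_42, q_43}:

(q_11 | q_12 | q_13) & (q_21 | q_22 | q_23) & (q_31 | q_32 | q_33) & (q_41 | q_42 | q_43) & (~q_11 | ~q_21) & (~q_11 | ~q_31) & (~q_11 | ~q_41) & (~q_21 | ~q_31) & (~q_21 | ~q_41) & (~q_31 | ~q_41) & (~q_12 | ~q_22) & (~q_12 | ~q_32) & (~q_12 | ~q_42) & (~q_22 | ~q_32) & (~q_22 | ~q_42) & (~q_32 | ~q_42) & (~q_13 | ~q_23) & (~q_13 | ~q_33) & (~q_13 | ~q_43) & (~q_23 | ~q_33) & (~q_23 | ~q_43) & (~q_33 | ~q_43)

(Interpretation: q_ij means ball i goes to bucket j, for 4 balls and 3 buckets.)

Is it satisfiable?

Case q_11 = 0:
Case q_12 = 1:
Unit clause (~q_22) forces q_22 = 0.
Unit clause (~q_32) forces q_32 = 0.
Unit clause (~q_42) forces q_42 = 0.
Case q_21 = 1:
Unit clause (~q_31) forces q_31 = 0.
Unit clause (q_33) forces q_33 = 1.
Unit clause (~q_41) forces q_41 = 0.
Unit clause (q_43) forces q_43 = 1.
That conflicts with the unit clause (~q_43).
So q_21 must be the other value — set q_21 = 0.
Unit clause (q_23) forces q_23 = 1.
Unit clause (~q_13) forces q_13 = 0.
Unit clause (~q_33) forces q_33 = 0.
Unit clause (q_31) forces q_31 = 1.
Unit clause (~q_41) forces q_41 = 0.
Unit clause (q_43) forces q_43 = 1.
That conflicts with the unit clause (~q_43).
Either choice for q_21 ends in contradiction.
So q_12 must be the other value — set q_12 = 0.
Unit clause (q_13) forces q_13 = 1.
Unit clause (~q_23) forces q_23 = 0.
Unit clause (~q_33) forces q_33 = 0.
Unit clause (~q_43) forces q_43 = 0.
Case q_21 = 1:
Unit clause (~q_31) forces q_31 = 0.
Unit clause (q_32) forces q_32 = 1.
Unit clause (~q_41) forces q_41 = 0.
Unit clause (q_42) forces q_42 = 1.
That conflicts with the unit clause (~q_42).
So q_21 must be the other value — set q_21 = 0.
Unit clause (q_22) forces q_22 = 1.
Unit clause (~q_32) forces q_32 = 0.
Unit clause (q_31) forces q_31 = 1.
Unit clause (~q_41) forces q_41 = 0.
Unit clause (q_42) forces q_42 = 1.
That conflicts with the unit clause (~q_42).
Either choice for q_21 ends in contradiction.
Either choice for q_12 ends in contradiction.
So q_11 must be the other value — set q_11 = 1.
Unit clause (~q_21) forces q_21 = 0.
Unit clause (~q_31) forces q_31 = 0.
Unit clause (~q_41) forces q_41 = 0.
Case q_22 = 1:
Unit clause (~q_12) forces q_12 = 0.
Unit clause (~q_32) forces q_32 = 0.
Unit clause (q_33) forces q_33 = 1.
Unit clause (~q_42) forces q_42 = 0.
Unit clause (q_43) forces q_43 = 1.
That conflicts with the unit clause (~q_43).
So q_22 must be the other value — set q_22 = 0.
Unit clause (q_23) forces q_23 = 1.
Unit clause (~q_13) forces q_13 = 0.
Unit clause (~q_33) forces q_33 = 0.
Unit clause (q_32) forces q_32 = 1.
Unit clause (~q_12) forces q_12 = 0.
Unit clause (~q_42) forces q_42 = 0.
Unit clause (q_43) forces q_43 = 1.
That conflicts with the unit clause (~q_43).
Either choice for q_22 ends in contradiction.
Either choice for q_11 ends in contradiction.
No assignment satisfies every clause.

Unsatisfiable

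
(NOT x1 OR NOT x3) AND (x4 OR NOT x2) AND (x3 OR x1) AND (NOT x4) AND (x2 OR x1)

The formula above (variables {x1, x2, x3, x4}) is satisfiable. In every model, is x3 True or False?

Suppose x3 = true.
(NOT x1) alone gives x1 = false.
(NOT x4) alone gives x4 = false.
(NOT x2) alone gives x2 = false.
But (x2) is also a unit clause — contradiction.
So every satisfying assignment has x3 = False.

False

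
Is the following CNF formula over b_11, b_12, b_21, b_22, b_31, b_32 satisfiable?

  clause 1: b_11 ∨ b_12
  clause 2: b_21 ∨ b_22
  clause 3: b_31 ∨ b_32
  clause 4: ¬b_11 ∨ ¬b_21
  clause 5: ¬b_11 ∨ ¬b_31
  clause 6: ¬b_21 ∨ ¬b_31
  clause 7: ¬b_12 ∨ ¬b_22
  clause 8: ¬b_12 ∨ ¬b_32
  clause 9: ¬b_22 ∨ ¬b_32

Case b_11 = True:
Unit clause (¬b_21) forces b_21 = False.
Unit clause (b_22) forces b_22 = True.
Unit clause (¬b_31) forces b_31 = False.
Unit clause (b_32) forces b_32 = True.
Now (¬b_32) is unsatisfied and unit — conflict.
So b_11 must be the other value — set b_11 = False.
Unit clause (b_12) forces b_12 = True.
Unit clause (¬b_22) forces b_22 = False.
Unit clause (b_21) forces b_21 = True.
Unit clause (¬b_31) forces b_31 = False.
Unit clause (b_32) forces b_32 = True.
Now (¬b_32) is unsatisfied and unit — conflict.
Both values of b_11 lead to a conflict.
No assignment satisfies every clause.

No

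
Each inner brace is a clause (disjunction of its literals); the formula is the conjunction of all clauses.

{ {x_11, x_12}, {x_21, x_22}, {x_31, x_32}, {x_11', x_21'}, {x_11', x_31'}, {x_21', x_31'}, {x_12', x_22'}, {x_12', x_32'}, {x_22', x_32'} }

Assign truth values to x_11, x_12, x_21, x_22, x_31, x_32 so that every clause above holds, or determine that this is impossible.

UNSATISFIABLE

Suppose x_11 = 1.
(x_21') alone gives x_21 = 0.
(x_22) alone gives x_22 = 1.
(x_31') alone gives x_31 = 0.
(x_32) alone gives x_32 = 1.
But (x_32') is also a unit clause — contradiction.
Undo x_11 and try x_11 = 0.
(x_12) alone gives x_12 = 1.
(x_22') alone gives x_22 = 0.
(x_21) alone gives x_21 = 1.
(x_31') alone gives x_31 = 0.
(x_32) alone gives x_32 = 1.
But (x_32') is also a unit clause — contradiction.
Either choice for x_11 ends in contradiction.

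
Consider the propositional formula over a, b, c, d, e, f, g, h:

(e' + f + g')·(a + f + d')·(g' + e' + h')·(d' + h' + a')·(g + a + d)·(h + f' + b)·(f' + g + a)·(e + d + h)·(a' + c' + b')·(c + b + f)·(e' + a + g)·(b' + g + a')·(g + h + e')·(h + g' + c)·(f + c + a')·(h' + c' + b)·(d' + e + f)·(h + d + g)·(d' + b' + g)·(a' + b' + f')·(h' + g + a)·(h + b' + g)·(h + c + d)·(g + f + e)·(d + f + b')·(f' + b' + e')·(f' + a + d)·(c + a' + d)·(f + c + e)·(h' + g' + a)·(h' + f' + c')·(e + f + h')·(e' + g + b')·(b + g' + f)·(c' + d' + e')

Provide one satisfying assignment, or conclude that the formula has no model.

a ↦ 0,  b ↦ 1,  c ↦ 1,  d ↦ 1,  e ↦ 0,  f ↦ 1,  g ↦ 1,  h ↦ 0

Case e = 0:
Case d = 1:
From the singleton clause (f), f = 1.
Case h = 0:
From the singleton clause (b), b = 1.
From the singleton clause (g), g = 1.
From the singleton clause (c), c = 1.
From the singleton clause (a'), a = 0.
Every clause now holds.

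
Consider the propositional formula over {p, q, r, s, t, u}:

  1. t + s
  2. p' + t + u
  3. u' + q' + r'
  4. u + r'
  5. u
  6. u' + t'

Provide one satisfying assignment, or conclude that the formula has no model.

p ↦ 1; q ↦ 0; r ↦ 0; s ↦ 1; t ↦ 0; u ↦ 1

The clause (u) is unit, so u = 1.
The clause (t') is unit, so t = 0.
The clause (s) is unit, so s = 1.
Branch on q: set q = 0.
No clause remains; p, r are free.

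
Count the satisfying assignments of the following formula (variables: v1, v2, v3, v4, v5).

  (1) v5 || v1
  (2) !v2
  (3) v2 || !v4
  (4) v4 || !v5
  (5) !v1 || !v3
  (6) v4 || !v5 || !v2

1

There are 2^5 = 32 truth assignments over (v1, v2, v3, v4, v5).
Split on v5. With v5 = true, the clauses containing v5 are satisfied and !v5 drops from the rest; 0 of the 2^4 = 16 assignments to the other variables satisfy what remains.
With v5 = false, by the same count on the reduced clause set, 1 assignment works.
Total: 0 + 1 = 1.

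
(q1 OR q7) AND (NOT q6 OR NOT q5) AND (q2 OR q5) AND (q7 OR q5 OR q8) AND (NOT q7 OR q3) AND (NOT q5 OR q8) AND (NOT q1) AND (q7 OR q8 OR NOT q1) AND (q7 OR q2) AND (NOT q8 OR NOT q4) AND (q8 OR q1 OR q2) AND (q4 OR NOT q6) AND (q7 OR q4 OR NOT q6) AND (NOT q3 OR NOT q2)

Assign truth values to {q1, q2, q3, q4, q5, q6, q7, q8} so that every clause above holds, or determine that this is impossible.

q1: false, q2: false, q3: true, q4: false, q5: true, q6: false, q7: true, q8: true

(NOT q1) alone gives q1 = false.
(q7) alone gives q7 = true.
(q3) alone gives q3 = true.
(NOT q2) alone gives q2 = false.
(q5) alone gives q5 = true.
(NOT q6) alone gives q6 = false.
(q8) alone gives q8 = true.
(NOT q4) alone gives q4 = false.
This assignment satisfies each clause.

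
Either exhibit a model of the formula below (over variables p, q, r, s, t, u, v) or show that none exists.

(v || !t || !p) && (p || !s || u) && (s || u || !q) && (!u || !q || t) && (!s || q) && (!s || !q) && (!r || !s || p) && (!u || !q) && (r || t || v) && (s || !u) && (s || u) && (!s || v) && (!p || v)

Case s = false:
Unit clause (!u) forces u = false.
That conflicts with the unit clause (u).
That branch fails; take s = true instead.
Unit clause (q) forces q = true.
That conflicts with the unit clause (!q).
Neither s = true nor s = false works.

UNSATISFIABLE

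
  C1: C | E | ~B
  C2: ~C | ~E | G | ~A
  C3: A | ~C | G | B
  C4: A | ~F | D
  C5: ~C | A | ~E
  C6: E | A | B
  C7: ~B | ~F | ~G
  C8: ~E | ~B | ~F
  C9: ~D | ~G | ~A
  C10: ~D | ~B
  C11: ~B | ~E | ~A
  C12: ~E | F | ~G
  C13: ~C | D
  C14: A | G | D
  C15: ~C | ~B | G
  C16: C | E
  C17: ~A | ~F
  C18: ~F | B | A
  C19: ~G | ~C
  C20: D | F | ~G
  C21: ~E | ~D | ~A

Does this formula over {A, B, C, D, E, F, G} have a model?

Case D = 0:
Unit clause (~C) forces C = 0.
Unit clause (E) forces E = 1.
Case A = 1:
Unit clause (~B) forces B = 0.
Unit clause (~F) forces F = 0.
Unit clause (~G) forces G = 0.
All clauses are satisfied.
A satisfying assignment: A=1, B=0, C=0, D=0, E=1, F=0, G=0.

Yes, satisfiable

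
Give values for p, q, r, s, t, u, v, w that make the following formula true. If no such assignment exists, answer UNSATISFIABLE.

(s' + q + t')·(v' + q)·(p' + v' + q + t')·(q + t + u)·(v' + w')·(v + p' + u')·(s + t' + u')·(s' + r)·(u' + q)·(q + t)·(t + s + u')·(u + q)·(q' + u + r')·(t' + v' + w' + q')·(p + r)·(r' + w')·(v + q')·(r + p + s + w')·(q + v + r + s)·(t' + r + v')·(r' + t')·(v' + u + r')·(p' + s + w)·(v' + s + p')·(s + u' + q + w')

Try v = 1.
(q) alone gives q = 1.
(w') alone gives w = 0.
Try s = 1.
(r) alone gives r = 1.
(u) alone gives u = 1.
(t') alone gives t = 0.
No clause remains; p is free.

p: 1; q: 1; r: 1; s: 1; t: 0; u: 1; v: 1; w: 0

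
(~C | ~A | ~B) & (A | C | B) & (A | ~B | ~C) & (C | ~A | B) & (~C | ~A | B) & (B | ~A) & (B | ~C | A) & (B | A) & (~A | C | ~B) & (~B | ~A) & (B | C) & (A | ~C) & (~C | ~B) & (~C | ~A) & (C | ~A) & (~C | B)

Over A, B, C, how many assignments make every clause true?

1

There are 2^3 = 8 truth assignments over (A, B, C).
Split on C. With C = 1, the clauses containing C are satisfied and ~C drops from the rest; 0 of the 2^2 = 4 assignments to the other variables satisfy what remains.
With C = 0, by the same count on the reduced clause set, 1 assignment works.
(One model: A=F, B=T, C=F.)
Total: 0 + 1 = 1.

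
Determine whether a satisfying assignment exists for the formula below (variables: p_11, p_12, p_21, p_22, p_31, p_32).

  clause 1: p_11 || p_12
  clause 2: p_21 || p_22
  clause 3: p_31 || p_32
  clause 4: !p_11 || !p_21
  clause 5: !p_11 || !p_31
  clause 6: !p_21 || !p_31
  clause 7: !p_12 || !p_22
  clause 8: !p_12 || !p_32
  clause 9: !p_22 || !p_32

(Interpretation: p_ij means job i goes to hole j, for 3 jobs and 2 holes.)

No, unsatisfiable

Branch on p_11: set p_11 = true.
The clause (!p_21) is unit, so p_21 = false.
The clause (p_22) is unit, so p_22 = true.
The clause (!p_31) is unit, so p_31 = false.
The clause (p_32) is unit, so p_32 = true.
But (!p_32) is also a unit clause — contradiction.
That branch fails; take p_11 = false instead.
The clause (p_12) is unit, so p_12 = true.
The clause (!p_22) is unit, so p_22 = false.
The clause (p_21) is unit, so p_21 = true.
The clause (!p_31) is unit, so p_31 = false.
The clause (p_32) is unit, so p_32 = true.
But (!p_32) is also a unit clause — contradiction.
Neither p_11 = true nor p_11 = false works.
No assignment satisfies every clause.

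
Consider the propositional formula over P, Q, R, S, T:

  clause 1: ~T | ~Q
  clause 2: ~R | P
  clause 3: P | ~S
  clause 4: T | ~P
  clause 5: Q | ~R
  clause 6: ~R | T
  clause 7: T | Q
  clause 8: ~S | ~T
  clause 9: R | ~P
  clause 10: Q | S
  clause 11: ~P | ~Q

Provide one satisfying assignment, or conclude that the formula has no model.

P ↦ 0,  Q ↦ 1,  R ↦ 0,  S ↦ 0,  T ↦ 0

Try T = 0.
Unit clause (~P) forces P = 0.
Unit clause (~R) forces R = 0.
Unit clause (~S) forces S = 0.
Unit clause (Q) forces Q = 1.
Every clause now holds.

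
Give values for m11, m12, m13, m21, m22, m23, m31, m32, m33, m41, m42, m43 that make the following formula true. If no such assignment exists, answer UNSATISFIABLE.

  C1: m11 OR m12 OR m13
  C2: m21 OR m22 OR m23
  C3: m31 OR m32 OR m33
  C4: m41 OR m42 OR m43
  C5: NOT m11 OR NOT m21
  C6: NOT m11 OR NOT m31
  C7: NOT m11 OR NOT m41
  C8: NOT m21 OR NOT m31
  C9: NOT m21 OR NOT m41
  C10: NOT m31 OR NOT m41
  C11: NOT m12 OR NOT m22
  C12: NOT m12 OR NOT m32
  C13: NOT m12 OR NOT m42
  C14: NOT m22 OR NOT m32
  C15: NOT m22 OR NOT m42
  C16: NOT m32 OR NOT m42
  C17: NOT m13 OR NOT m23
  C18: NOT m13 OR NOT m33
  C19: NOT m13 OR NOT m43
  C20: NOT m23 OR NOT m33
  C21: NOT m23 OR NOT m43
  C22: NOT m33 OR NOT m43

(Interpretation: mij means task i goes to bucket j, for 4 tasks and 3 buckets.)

Branch on m11: set m11 = false.
Branch on m12: set m12 = true.
(NOT m22) alone gives m22 = false.
(NOT m32) alone gives m32 = false.
(NOT m42) alone gives m42 = false.
Branch on m21: set m21 = true.
(NOT m31) alone gives m31 = false.
(m33) alone gives m33 = true.
(NOT m41) alone gives m41 = false.
(m43) alone gives m43 = true.
Now (NOT m43) is unsatisfied and unit — conflict.
That branch fails; take m21 = false instead.
(m23) alone gives m23 = true.
(NOT m13) alone gives m13 = false.
(NOT m33) alone gives m33 = false.
(m31) alone gives m31 = true.
(NOT m41) alone gives m41 = false.
(m43) alone gives m43 = true.
Now (NOT m43) is unsatisfied and unit — conflict.
Either choice for m21 ends in contradiction.
That branch fails; take m12 = false instead.
(m13) alone gives m13 = true.
(NOT m23) alone gives m23 = false.
(NOT m33) alone gives m33 = false.
(NOT m43) alone gives m43 = false.
Branch on m21: set m21 = true.
(NOT m31) alone gives m31 = false.
(m32) alone gives m32 = true.
(NOT m41) alone gives m41 = false.
(m42) alone gives m42 = true.
Now (NOT m42) is unsatisfied and unit — conflict.
That branch fails; take m21 = false instead.
(m22) alone gives m22 = true.
(NOT m32) alone gives m32 = false.
(m31) alone gives m31 = true.
(NOT m41) alone gives m41 = false.
(m42) alone gives m42 = true.
Now (NOT m42) is unsatisfied and unit — conflict.
Either choice for m21 ends in contradiction.
Either choice for m12 ends in contradiction.
That branch fails; take m11 = true instead.
(NOT m21) alone gives m21 = false.
(NOT m31) alone gives m31 = false.
(NOT m41) alone gives m41 = false.
Branch on m22: set m22 = true.
(NOT m12) alone gives m12 = false.
(NOT m32) alone gives m32 = false.
(m33) alone gives m33 = true.
(NOT m42) alone gives m42 = false.
(m43) alone gives m43 = true.
Now (NOT m43) is unsatisfied and unit — conflict.
That branch fails; take m22 = false instead.
(m23) alone gives m23 = true.
(NOT m13) alone gives m13 = false.
(NOT m33) alone gives m33 = false.
(m32) alone gives m32 = true.
(NOT m12) alone gives m12 = false.
(NOT m42) alone gives m42 = false.
(m43) alone gives m43 = true.
Now (NOT m43) is unsatisfied and unit — conflict.
Either choice for m22 ends in contradiction.
Either choice for m11 ends in contradiction.

UNSATISFIABLE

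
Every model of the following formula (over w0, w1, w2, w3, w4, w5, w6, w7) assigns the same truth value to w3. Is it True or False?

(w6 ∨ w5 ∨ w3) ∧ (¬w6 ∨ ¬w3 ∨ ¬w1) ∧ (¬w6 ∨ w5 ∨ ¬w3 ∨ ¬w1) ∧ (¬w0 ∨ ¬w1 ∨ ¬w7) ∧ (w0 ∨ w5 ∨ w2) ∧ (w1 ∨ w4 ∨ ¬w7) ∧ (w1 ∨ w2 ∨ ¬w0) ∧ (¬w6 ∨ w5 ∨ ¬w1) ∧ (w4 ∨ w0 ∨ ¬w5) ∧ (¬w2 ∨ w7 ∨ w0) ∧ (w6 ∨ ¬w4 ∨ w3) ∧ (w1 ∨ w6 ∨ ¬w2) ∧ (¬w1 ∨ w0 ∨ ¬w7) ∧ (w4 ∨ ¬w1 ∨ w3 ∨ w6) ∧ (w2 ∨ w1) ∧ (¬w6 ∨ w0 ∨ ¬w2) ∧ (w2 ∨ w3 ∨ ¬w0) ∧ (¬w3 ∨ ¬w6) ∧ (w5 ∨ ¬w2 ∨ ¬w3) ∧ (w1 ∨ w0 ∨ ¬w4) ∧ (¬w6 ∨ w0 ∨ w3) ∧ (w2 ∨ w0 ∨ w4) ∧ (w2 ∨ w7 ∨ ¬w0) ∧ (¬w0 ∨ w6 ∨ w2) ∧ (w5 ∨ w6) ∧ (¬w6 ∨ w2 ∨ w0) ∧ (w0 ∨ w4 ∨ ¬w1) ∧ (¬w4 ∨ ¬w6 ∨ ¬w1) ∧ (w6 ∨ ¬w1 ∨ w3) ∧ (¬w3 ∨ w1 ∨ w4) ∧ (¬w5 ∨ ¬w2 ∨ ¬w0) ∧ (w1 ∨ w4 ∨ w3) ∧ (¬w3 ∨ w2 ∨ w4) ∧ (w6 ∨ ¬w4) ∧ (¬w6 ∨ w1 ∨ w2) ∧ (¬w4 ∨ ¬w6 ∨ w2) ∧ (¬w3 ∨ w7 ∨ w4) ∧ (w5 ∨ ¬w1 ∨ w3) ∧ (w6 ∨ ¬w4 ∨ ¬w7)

False

Suppose w3 = True.
Unit clause (¬w6) forces w6 = False.
Unit clause (w5) forces w5 = True.
Unit clause (¬w4) forces w4 = False.
Unit clause (w0) forces w0 = True.
Unit clause (w2) forces w2 = True.
Now (¬w2) is unsatisfied and unit — conflict.
So every satisfying assignment has w3 = False.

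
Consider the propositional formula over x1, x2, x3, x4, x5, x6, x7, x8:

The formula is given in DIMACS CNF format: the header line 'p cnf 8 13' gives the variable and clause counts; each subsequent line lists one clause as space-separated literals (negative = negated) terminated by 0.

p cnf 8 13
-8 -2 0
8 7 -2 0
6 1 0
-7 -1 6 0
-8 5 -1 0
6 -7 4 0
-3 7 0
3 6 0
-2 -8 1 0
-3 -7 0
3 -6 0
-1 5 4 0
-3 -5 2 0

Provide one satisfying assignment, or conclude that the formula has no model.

UNSATISFIABLE

Suppose x8 = False.
Suppose x7 = True.
The clause (¬x3) is unit, so x3 = False.
The clause (x6) is unit, so x6 = True.
That conflicts with the unit clause (¬x6).
Backtrack on x7: now try x7 = False.
The clause (¬x2) is unit, so x2 = False.
The clause (¬x3) is unit, so x3 = False.
The clause (x6) is unit, so x6 = True.
That conflicts with the unit clause (¬x6).
Either choice for x7 ends in contradiction.
Backtrack on x8: now try x8 = True.
The clause (¬x2) is unit, so x2 = False.
Suppose x6 = True.
The clause (x3) is unit, so x3 = True.
The clause (x7) is unit, so x7 = True.
That conflicts with the unit clause (¬x7).
Backtrack on x6: now try x6 = False.
The clause (x1) is unit, so x1 = True.
The clause (¬x7) is unit, so x7 = False.
The clause (x5) is unit, so x5 = True.
The clause (¬x3) is unit, so x3 = False.
That conflicts with the unit clause (x3).
Either choice for x6 ends in contradiction.
Either choice for x8 ends in contradiction.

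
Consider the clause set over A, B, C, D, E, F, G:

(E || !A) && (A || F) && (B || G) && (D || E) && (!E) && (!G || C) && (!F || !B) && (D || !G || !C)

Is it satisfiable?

The clause (!E) is unit, so E = false.
The clause (!A) is unit, so A = false.
The clause (F) is unit, so F = true.
The clause (D) is unit, so D = true.
The clause (!B) is unit, so B = false.
The clause (G) is unit, so G = true.
The clause (C) is unit, so C = true.
This assignment satisfies each clause.
A satisfying assignment: A ↦ false; B ↦ false; C ↦ true; D ↦ true; E ↦ false; F ↦ true; G ↦ true.

Yes, satisfiable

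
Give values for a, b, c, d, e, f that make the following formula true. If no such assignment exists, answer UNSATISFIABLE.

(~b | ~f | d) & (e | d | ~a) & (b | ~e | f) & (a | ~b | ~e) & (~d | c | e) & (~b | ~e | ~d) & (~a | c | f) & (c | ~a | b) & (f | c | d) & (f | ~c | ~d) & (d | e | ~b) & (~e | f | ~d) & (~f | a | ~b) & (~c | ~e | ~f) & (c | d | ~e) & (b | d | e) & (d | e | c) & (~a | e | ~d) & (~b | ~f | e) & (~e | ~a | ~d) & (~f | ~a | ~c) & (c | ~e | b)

a=1,  b=1,  c=1,  d=0,  e=1,  f=0

Branch on b: set b = 1.
Branch on f: set f = 0.
Branch on a: set a = 1.
Unit clause (c) forces c = 1.
Unit clause (~d) forces d = 0.
Unit clause (e) forces e = 1.
All clauses are satisfied.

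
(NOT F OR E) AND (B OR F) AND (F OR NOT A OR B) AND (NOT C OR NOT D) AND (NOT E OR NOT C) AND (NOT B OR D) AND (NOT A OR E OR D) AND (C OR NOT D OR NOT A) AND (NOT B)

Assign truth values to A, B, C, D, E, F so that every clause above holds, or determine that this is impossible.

The clause (NOT B) is unit, so B = false.
The clause (F) is unit, so F = true.
The clause (E) is unit, so E = true.
The clause (NOT C) is unit, so C = false.
Try D = false.
All clauses hold; A can take either value.

A: false; B: false; C: false; D: false; E: true; F: true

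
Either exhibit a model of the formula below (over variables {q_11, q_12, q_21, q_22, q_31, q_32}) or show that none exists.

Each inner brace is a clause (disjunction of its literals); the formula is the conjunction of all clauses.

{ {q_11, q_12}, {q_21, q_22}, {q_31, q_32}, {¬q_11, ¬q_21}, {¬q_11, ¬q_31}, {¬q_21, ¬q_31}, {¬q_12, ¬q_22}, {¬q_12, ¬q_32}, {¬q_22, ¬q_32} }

UNSATISFIABLE

Suppose q_11 = True.
From the singleton clause (¬q_21), q_21 = False.
From the singleton clause (q_22), q_22 = True.
From the singleton clause (¬q_31), q_31 = False.
From the singleton clause (q_32), q_32 = True.
That conflicts with the unit clause (¬q_32).
That branch fails; take q_11 = False instead.
From the singleton clause (q_12), q_12 = True.
From the singleton clause (¬q_22), q_22 = False.
From the singleton clause (q_21), q_21 = True.
From the singleton clause (¬q_31), q_31 = False.
From the singleton clause (q_32), q_32 = True.
That conflicts with the unit clause (¬q_32).
Both values of q_11 lead to a conflict.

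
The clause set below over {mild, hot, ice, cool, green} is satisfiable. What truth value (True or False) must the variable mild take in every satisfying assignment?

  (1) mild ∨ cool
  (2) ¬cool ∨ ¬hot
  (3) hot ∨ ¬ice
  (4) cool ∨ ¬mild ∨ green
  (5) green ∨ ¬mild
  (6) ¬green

Suppose mild = True.
(green) alone gives green = True.
But (¬green) is also a unit clause — contradiction.
So every satisfying assignment has mild = False.

False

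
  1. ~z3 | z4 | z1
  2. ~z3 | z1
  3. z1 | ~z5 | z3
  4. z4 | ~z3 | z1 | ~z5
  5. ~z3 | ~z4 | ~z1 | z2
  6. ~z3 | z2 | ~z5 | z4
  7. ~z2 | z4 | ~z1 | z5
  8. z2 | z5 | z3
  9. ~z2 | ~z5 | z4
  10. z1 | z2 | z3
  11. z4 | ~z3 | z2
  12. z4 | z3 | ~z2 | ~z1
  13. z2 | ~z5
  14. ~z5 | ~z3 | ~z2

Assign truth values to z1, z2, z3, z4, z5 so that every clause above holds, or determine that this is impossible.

z1=1,  z2=1,  z3=0,  z4=1,  z5=1

Case z3 = 0:
Case z1 = 1:
Case z2 = 1:
Unit clause (z4) forces z4 = 1.
No clause remains; z5 is free.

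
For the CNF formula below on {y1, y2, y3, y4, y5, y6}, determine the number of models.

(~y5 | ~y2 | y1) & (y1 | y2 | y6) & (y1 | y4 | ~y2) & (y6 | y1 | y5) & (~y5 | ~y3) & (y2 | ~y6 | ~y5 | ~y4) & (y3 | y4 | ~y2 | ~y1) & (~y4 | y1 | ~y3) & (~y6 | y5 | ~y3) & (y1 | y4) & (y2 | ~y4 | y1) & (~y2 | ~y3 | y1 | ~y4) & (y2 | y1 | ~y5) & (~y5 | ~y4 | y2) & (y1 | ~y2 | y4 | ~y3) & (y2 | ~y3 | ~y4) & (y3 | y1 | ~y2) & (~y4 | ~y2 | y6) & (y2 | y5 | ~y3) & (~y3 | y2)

9

There are 2^6 = 64 truth assignments over (y1, y2, y3, y4, y5, y6).
Split on y4. With y4 = 1, the clauses containing y4 are satisfied and ~y4 drops from the rest; 4 of the 2^5 = 32 assignments to the other variables satisfy what remains.
With y4 = 0, by the same count on the reduced clause set, 5 assignments work.
Total: 4 + 5 = 9.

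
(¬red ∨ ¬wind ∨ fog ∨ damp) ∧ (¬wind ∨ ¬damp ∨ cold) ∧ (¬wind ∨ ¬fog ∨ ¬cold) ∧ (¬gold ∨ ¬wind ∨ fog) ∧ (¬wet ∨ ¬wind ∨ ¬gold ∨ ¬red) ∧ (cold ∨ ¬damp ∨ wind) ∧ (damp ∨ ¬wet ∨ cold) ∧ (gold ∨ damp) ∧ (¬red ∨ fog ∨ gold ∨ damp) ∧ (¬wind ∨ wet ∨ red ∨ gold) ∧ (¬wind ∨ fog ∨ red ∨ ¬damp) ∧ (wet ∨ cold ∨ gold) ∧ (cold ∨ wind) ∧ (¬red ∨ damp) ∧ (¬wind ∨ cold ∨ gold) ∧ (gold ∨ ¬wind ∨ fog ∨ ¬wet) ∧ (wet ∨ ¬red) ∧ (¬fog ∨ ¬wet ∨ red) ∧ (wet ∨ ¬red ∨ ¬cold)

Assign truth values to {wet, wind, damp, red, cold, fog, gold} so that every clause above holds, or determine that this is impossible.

wet=True, wind=False, damp=False, red=False, cold=True, fog=False, gold=True

Suppose gold = True.
Suppose wind = False.
(cold) alone gives cold = True.
Suppose red = False.
Suppose fog = False.
All clauses hold; wet, damp can take either value.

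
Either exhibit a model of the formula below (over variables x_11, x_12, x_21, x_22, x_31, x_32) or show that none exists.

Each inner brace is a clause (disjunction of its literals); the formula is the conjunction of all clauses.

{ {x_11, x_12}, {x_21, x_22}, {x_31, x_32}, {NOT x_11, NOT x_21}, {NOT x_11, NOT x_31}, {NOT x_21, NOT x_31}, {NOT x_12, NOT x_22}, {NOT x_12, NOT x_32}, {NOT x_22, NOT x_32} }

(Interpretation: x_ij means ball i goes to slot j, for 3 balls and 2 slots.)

Branch on x_11: set x_11 = true.
From the singleton clause (NOT x_21), x_21 = false.
From the singleton clause (x_22), x_22 = true.
From the singleton clause (NOT x_31), x_31 = false.
From the singleton clause (x_32), x_32 = true.
But (NOT x_32) is also a unit clause — contradiction.
Undo x_11 and try x_11 = false.
From the singleton clause (x_12), x_12 = true.
From the singleton clause (NOT x_22), x_22 = false.
From the singleton clause (x_21), x_21 = true.
From the singleton clause (NOT x_31), x_31 = false.
From the singleton clause (x_32), x_32 = true.
But (NOT x_32) is also a unit clause — contradiction.
Either choice for x_11 ends in contradiction.

UNSATISFIABLE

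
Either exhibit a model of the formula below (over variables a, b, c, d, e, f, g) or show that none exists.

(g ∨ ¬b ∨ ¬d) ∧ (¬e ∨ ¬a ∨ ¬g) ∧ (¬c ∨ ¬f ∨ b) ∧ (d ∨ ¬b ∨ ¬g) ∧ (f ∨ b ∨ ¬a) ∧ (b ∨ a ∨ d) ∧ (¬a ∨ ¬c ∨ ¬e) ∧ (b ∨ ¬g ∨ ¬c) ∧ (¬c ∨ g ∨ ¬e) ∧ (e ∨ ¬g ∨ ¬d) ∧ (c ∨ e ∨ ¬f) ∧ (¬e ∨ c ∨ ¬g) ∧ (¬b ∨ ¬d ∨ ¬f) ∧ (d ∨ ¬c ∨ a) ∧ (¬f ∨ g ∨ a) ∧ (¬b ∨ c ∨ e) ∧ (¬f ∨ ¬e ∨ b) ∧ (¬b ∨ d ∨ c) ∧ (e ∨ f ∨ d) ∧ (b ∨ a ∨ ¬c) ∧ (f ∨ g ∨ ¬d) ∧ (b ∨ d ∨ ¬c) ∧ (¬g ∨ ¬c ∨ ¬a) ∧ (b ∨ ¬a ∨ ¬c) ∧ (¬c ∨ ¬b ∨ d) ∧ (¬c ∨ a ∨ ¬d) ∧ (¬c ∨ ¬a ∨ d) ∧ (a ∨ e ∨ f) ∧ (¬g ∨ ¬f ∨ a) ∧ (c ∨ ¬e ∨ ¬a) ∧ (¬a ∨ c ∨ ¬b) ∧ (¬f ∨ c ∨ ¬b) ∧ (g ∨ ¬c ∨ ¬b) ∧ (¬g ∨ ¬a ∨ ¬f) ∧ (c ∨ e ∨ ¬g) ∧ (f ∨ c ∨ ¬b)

UNSATISFIABLE

Case g = True:
Case e = False:
(¬d) alone gives d = False.
(¬b) alone gives b = False.
(a) alone gives a = True.
(f) alone gives f = True.
But (¬f) is also a unit clause — contradiction.
Backtrack on e: now try e = True.
(¬a) alone gives a = False.
(c) alone gives c = True.
(b) alone gives b = True.
(d) alone gives d = True.
But (¬d) is also a unit clause — contradiction.
Neither e = True nor e = False works.
Backtrack on g: now try g = False.
Case b = False:
Case c = False:
Case f = True:
(e) alone gives e = True.
But (¬e) is also a unit clause — contradiction.
Backtrack on f: now try f = False.
(¬a) alone gives a = False.
(d) alone gives d = True.
But (¬d) is also a unit clause — contradiction.
Neither f = True nor f = False works.
Backtrack on c: now try c = True.
(¬f) alone gives f = False.
(¬a) alone gives a = False.
But (a) is also a unit clause — contradiction.
Neither c = True nor c = False works.
Backtrack on b: now try b = True.
(¬d) alone gives d = False.
(c) alone gives c = True.
But (¬c) is also a unit clause — contradiction.
Neither b = True nor b = False works.
Neither g = True nor g = False works.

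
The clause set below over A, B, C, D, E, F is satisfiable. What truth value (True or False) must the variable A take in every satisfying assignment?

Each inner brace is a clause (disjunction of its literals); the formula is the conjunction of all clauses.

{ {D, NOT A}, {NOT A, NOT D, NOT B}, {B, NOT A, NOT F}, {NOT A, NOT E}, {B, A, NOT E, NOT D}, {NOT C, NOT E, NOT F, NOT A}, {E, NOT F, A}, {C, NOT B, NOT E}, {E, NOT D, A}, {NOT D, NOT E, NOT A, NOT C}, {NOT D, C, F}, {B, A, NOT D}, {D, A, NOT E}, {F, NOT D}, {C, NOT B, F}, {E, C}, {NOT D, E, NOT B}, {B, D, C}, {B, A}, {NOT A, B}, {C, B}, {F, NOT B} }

False

Suppose A = true.
Unit clause (D) forces D = true.
Unit clause (NOT B) forces B = false.
But (B) is also a unit clause — contradiction.
So every satisfying assignment has A = False.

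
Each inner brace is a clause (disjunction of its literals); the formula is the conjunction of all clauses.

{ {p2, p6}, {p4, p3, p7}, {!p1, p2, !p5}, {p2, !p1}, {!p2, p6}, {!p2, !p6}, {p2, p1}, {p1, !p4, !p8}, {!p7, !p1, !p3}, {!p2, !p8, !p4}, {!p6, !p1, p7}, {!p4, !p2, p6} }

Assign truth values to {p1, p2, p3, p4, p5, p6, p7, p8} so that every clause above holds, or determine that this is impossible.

Suppose p2 = true.
(p6) alone gives p6 = true.
But (!p6) is also a unit clause — contradiction.
Undo p2 and try p2 = false.
(p6) alone gives p6 = true.
(!p1) alone gives p1 = false.
But (p1) is also a unit clause — contradiction.
Both values of p2 lead to a conflict.

UNSATISFIABLE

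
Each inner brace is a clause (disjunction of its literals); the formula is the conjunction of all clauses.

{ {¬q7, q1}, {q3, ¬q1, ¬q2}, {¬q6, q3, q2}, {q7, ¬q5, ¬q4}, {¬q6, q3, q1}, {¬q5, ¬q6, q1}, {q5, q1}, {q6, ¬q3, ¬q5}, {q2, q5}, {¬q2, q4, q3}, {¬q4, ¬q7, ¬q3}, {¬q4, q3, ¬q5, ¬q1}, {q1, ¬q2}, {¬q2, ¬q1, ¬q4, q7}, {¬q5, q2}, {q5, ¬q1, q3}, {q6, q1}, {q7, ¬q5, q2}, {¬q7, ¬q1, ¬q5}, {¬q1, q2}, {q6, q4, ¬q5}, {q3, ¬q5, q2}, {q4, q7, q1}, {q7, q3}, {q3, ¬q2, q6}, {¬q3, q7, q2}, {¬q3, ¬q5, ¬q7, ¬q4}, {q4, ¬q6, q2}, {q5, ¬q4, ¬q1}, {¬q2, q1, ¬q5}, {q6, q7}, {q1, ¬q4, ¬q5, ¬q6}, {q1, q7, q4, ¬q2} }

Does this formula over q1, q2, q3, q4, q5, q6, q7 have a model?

Case q7 = False:
Unit clause (q3) forces q3 = True.
Unit clause (q2) forces q2 = True.
Unit clause (q1) forces q1 = True.
Unit clause (¬q4) forces q4 = False.
Unit clause (q6) forces q6 = True.
Every clause is now satisfied; q5 is unconstrained.
A satisfying assignment: q1=True; q2=True; q3=True; q4=False; q5=False; q6=True; q7=False.

Yes, satisfiable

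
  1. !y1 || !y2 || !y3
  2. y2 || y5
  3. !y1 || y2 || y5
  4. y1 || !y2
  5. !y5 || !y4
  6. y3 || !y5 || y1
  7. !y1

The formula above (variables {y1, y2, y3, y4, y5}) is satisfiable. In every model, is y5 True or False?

Suppose y5 = false.
Unit clause (y2) forces y2 = true.
Unit clause (y1) forces y1 = true.
But (!y1) is also a unit clause — contradiction.
So every satisfying assignment has y5 = True.

True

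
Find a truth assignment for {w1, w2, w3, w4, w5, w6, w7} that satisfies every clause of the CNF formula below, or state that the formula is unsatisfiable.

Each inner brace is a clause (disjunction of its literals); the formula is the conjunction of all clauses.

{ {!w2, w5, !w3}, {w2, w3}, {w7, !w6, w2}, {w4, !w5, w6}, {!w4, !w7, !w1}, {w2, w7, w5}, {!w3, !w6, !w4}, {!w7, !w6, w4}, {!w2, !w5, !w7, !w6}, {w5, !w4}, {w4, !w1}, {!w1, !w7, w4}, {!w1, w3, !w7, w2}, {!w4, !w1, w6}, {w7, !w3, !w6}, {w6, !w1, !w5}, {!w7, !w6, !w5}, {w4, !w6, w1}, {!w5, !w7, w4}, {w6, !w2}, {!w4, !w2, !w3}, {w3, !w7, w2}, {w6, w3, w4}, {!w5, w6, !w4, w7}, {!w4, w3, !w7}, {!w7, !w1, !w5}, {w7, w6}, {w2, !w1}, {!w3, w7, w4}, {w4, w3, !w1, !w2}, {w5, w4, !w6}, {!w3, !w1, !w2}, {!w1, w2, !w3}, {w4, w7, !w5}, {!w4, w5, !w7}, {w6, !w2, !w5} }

Branch on w2: set w2 = true.
(w6) alone gives w6 = true.
Branch on w5: set w5 = true.
(!w7) alone gives w7 = false.
(!w3) alone gives w3 = false.
(w4) alone gives w4 = true.
No clause remains; w1 is free.

w1=false; w2=true; w3=false; w4=true; w5=true; w6=true; w7=false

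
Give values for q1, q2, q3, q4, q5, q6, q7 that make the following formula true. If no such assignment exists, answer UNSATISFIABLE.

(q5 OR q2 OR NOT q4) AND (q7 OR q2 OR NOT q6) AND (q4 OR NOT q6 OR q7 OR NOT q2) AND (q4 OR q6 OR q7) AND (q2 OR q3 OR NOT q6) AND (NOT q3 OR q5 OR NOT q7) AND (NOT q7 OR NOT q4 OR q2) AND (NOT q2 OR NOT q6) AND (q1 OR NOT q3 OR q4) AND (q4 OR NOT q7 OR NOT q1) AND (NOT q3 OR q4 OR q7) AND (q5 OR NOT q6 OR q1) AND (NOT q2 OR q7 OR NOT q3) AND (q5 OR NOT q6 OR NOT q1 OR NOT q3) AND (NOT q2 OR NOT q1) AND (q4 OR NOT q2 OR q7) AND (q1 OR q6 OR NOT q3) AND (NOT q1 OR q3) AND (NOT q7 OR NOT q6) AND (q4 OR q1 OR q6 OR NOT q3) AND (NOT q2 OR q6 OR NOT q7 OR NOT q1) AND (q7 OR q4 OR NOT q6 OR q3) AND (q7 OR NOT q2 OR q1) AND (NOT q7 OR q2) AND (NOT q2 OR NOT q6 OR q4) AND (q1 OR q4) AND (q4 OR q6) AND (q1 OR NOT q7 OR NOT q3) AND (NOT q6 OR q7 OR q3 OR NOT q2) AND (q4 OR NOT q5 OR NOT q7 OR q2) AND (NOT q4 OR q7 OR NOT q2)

Case q2 = false:
The clause (NOT q7) is unit, so q7 = false.
The clause (NOT q6) is unit, so q6 = false.
The clause (q4) is unit, so q4 = true.
The clause (q5) is unit, so q5 = true.
Case q1 = true:
The clause (q3) is unit, so q3 = true.
This assignment satisfies each clause.

q1=true; q2=false; q3=true; q4=true; q5=true; q6=false; q7=false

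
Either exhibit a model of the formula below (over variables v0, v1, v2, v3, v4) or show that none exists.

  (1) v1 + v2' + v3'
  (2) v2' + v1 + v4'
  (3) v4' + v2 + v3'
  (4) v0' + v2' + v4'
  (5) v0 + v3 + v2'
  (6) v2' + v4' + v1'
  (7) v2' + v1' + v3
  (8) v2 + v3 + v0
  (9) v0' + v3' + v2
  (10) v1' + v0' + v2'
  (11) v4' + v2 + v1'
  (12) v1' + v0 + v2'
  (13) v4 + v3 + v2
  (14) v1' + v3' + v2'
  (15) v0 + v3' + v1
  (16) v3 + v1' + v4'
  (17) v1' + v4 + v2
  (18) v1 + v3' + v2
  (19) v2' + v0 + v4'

Case v1 = 0:
Case v2 = 1:
Unit clause (v3') forces v3 = 0.
Unit clause (v4') forces v4 = 0.
Unit clause (v0) forces v0 = 1.
This assignment satisfies each clause.

v0 ↦ 1; v1 ↦ 0; v2 ↦ 1; v3 ↦ 0; v4 ↦ 0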